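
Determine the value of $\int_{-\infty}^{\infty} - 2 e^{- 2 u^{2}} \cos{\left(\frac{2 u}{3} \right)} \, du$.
$- \frac{\sqrt{2} \sqrt{\pi}}{e^{\frac{1}{18}}}$

Treat the cosine frequency as a parameter and define $I(b) = \int_{-\infty}^{\infty} - 2 e^{- 2 u^{2}} \cos{\left(b u \right)} \, du$.

Differentiating under the integral sign,
$$I'(b) = \int_{-\infty}^{\infty} 2 u e^{- 2 u^{2}} \sin{\left(b u \right)} \, du.$$

Integrate $\int_{-\infty}^{\infty} u \sin(b u)\, e^{- 2 u^{2}}\, du$ by parts with $w = \sin(b u)$ and $dv = u\, e^{- 2 u^{2}}\, du$, giving $v = - \frac{e^{- 2 u^{2}}}{4}$. The boundary term vanishes and
$$\int_{-\infty}^{\infty} u \sin(b u)\, e^{- 2 u^{2}}\, du = \frac{b}{4} \int_{-\infty}^{\infty} \cos(b u)\, e^{- 2 u^{2}}\, du,$$
so $I'(b) = - \frac{b}{4}\, I(b)$.

This is a separable first-order ODE; solving with the initial condition $I(0) = \int_{-\infty}^{\infty} - 2 e^{- 2 u^{2}}\,du = - \sqrt{2} \sqrt{\pi}$ gives
$$I(b) = - \sqrt{2} \sqrt{\pi} e^{- \frac{b^{2}}{8}}.$$

Setting $b = \frac{2}{3}$:
$$I = - \frac{\sqrt{2} \sqrt{\pi}}{e^{\frac{1}{18}}}.$$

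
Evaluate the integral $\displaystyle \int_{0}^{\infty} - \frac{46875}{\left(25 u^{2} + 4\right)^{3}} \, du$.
$- \frac{28125 \pi}{512}$

Begin with the known result
$$J(a) = \int_{0}^{\infty} - \frac{3}{a^{2} + u^{2}} \, du = - \frac{3 \pi}{2 a}.$$

Differentiating under the integral sign with respect to $a$,
$$\frac{dJ}{da} = \int_{0}^{\infty} \frac{6 a}{\left(a^{2} + u^{2}\right)^{2}} \, du = \frac{3 \pi}{2 a^{2}},$$
so $\int_{0}^{\infty} - \frac{3}{\left(a^{2} + u^{2}\right)^{2}} \, du = - \frac{3 \pi}{4 a^{3}}$.

Repeating — each differentiation of $1/(u^2+a^2)^j$ produces $-2ja/(u^2+a^2)^{j+1}$ — and dividing through by $-2ja$ at each step yields, after $2$ differentiations in total,
$$\int_{0}^{\infty} - \frac{3}{\left(a^{2} + u^{2}\right)^{3}} \, du = - \frac{9 \pi}{16 a^{5}}.$$

Setting $a = \frac{2}{5}$:
$$I = - \frac{28125 \pi}{512}.$$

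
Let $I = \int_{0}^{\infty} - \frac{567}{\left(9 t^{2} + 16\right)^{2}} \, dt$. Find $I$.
$- \frac{189 \pi}{256}$

Begin with the known result
$$J(a) = \int_{0}^{\infty} - \frac{7}{a^{2} + t^{2}} \, dt = - \frac{7 \pi}{2 a}.$$

Differentiating under the integral sign with respect to $a$,
$$\frac{dJ}{da} = \int_{0}^{\infty} \frac{14 a}{\left(a^{2} + t^{2}\right)^{2}} \, dt = \frac{7 \pi}{2 a^{2}},$$
so $\int_{0}^{\infty} - \frac{7}{\left(a^{2} + t^{2}\right)^{2}} \, dt = - \frac{7 \pi}{4 a^{3}}$.

Setting $a = \frac{4}{3}$:
$$I = - \frac{189 \pi}{256}.$$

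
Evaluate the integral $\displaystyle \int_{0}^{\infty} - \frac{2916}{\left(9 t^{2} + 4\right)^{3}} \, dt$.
$- \frac{729 \pi}{128}$

Recall the elementary integral
$$J(a) = \int_{0}^{\infty} - \frac{4}{a^{2} + t^{2}} \, dt = - \frac{2 \pi}{a}.$$

Differentiating under the integral sign with respect to $a$,
$$\frac{dJ}{da} = \int_{0}^{\infty} \frac{8 a}{\left(a^{2} + t^{2}\right)^{2}} \, dt = \frac{2 \pi}{a^{2}},$$
so $\int_{0}^{\infty} - \frac{4}{\left(a^{2} + t^{2}\right)^{2}} \, dt = - \frac{\pi}{a^{3}}$.

Repeating — each differentiation of $1/(t^2+a^2)^j$ produces $-2ja/(t^2+a^2)^{j+1}$ — and dividing through by $-2ja$ at each step yields, after $2$ differentiations in total,
$$\int_{0}^{\infty} - \frac{4}{\left(a^{2} + t^{2}\right)^{3}} \, dt = - \frac{3 \pi}{4 a^{5}}.$$

Setting $a = \frac{2}{3}$:
$$I = - \frac{729 \pi}{128}.$$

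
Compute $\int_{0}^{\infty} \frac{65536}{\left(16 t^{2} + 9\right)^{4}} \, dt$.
$\frac{2560 \pi}{2187}$

Start from the standard arctangent integral
$$J(a) = \int_{0}^{\infty} \frac{1}{a^{2} + t^{2}} \, dt = \frac{\pi}{2 a}.$$

Differentiating under the integral sign with respect to $a$,
$$\frac{dJ}{da} = \int_{0}^{\infty} - \frac{2 a}{\left(a^{2} + t^{2}\right)^{2}} \, dt = - \frac{\pi}{2 a^{2}},$$
so $\int_{0}^{\infty} \frac{1}{\left(a^{2} + t^{2}\right)^{2}} \, dt = \frac{\pi}{4 a^{3}}$.

Repeating — each differentiation of $1/(t^2+a^2)^j$ produces $-2ja/(t^2+a^2)^{j+1}$ — and dividing through by $-2ja$ at each step yields, after $3$ differentiations in total,
$$\int_{0}^{\infty} \frac{1}{\left(a^{2} + t^{2}\right)^{4}} \, dt = \frac{5 \pi}{32 a^{7}}.$$

Setting $a = \frac{3}{4}$:
$$I = \frac{2560 \pi}{2187}.$$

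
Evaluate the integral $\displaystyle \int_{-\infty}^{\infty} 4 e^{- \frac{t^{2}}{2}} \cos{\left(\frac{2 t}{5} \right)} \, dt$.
$\frac{4 \sqrt{2} \sqrt{\pi}}{e^{\frac{2}{25}}}$

Let $b$ denote the cosine frequency and define $I(b) = \int_{-\infty}^{\infty} 4 e^{- \frac{t^{2}}{2}} \cos{\left(b t \right)} \, dt$.

Differentiating under the integral sign,
$$I'(b) = \int_{-\infty}^{\infty} - 4 t e^{- \frac{t^{2}}{2}} \sin{\left(b t \right)} \, dt.$$

Integrate $\int_{-\infty}^{\infty} t \sin(b t)\, e^{- \frac{t^{2}}{2}}\, dt$ by parts with $u = \sin(b t)$ and $dv = t\, e^{- \frac{t^{2}}{2}}\, dt$, giving $v = - e^{- \frac{t^{2}}{2}}$. The boundary term vanishes and
$$\int_{-\infty}^{\infty} t \sin(b t)\, e^{- \frac{t^{2}}{2}}\, dt = b \int_{-\infty}^{\infty} \cos(b t)\, e^{- \frac{t^{2}}{2}}\, dt,$$
so $I'(b) = - b\, I(b)$.

This is a separable first-order ODE; solving with the initial condition $I(0) = \int_{-\infty}^{\infty} 4 e^{- \frac{t^{2}}{2}}\,dt = 4 \sqrt{2} \sqrt{\pi}$ gives
$$I(b) = 4 \sqrt{2} \sqrt{\pi} e^{- \frac{b^{2}}{2}}.$$

Setting $b = \frac{2}{5}$:
$$I = \frac{4 \sqrt{2} \sqrt{\pi}}{e^{\frac{2}{25}}}.$$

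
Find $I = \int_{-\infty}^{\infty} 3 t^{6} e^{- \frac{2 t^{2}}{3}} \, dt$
$\frac{1215 \sqrt{6} \sqrt{\pi}}{128}$

Begin with the known integral
$$J(a) = \int_{-\infty}^{\infty} 3 e^{- a t^{2}} \, dt = \frac{3 \sqrt{\pi}}{\sqrt{a}}.$$

Differentiating under the integral sign brings down a factor of $(-t^2)$:
$$\frac{dJ}{da} = \int_{-\infty}^{\infty} - 3 t^{2} e^{- a t^{2}} \, dt = - \frac{3 \sqrt{\pi}}{2 a^{\frac{3}{2}}}.$$

Repeating $3$ times in total — each differentiation brings down another $(-t^2)$ — gives
$$\frac{d^{3}J}{da^{3}} = \int_{-\infty}^{\infty} - 3 t^{6} e^{- a t^{2}} \, dt = - \frac{45 \sqrt{\pi}}{8 a^{\frac{7}{2}}},$$
and the integrand here is $(-1)^{3}$ times the target integrand, so $I = (-1)^{3}\,\frac{d^{3}J}{da^{3}} = \frac{45 \sqrt{\pi}}{8 a^{\frac{7}{2}}}$.

Setting $a = \frac{2}{3}$:
$$I = \frac{1215 \sqrt{6} \sqrt{\pi}}{128}.$$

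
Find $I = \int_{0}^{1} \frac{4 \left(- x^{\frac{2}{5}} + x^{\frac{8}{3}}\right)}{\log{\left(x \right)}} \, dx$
$- \log{\left(\frac{194481}{9150625} \right)}$

Consider the one-parameter family: let $I(a) = \int_{0}^{1} \frac{4 \left(x^{\frac{8}{3}} - x^{a}\right)}{\log{\left(x \right)}} \, dx$.

Since $\dfrac{\partial}{\partial a}\,x^{a} = x^{a} \ln x$, the $\ln x$ in the denominator cancels and
$$\frac{dI}{da} = \int_{0}^{1} -4 x^{a} \, dx = -4 \left[\frac{x^{a+1}}{a+1}\right]_0^1 = - \frac{4}{a + 1}.$$

Integrating with respect to $a$ gives $I(a) = - \log{\left(\frac{81 \left(a + 1\right)^{4}}{14641} \right)} + C$.

At $a = \frac{8}{3}$ the integrand is identically $0$, so $I(\frac{8}{3}) = 0$. The closed form gives $0$, hence $C = 0$.

Setting $a = \frac{2}{5}$:
$$I = - \log{\left(\frac{194481}{9150625} \right)}.$$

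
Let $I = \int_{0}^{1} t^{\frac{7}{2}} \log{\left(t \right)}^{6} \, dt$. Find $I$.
$\frac{10240}{531441}$

Begin with the known integral
$$J(a) = \int_{0}^{1} t^{a} \, dt = \frac{1}{a + 1}.$$

Differentiating under the integral sign brings down a factor of $\ln t$:
$$\frac{dJ}{da} = \int_{0}^{1} t^{a} \log{\left(t \right)} \, dt = - \frac{1}{\left(a + 1\right)^{2}}.$$

Repeating $6$ times in total — each differentiation brings down another $\ln t$ — gives
$$\frac{d^{6}J}{da^{6}} = \int_{0}^{1} t^{a} \log{\left(t \right)}^{6} \, dt = \frac{720}{\left(a + 1\right)^{7}},$$
and the integrand here is exactly the target integrand, so $I = \frac{720}{\left(a + 1\right)^{7}}$.

Setting $a = \frac{7}{2}$:
$$I = \frac{10240}{531441}.$$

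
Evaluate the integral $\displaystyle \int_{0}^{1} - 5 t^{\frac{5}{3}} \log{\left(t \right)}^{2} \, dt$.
$- \frac{135}{256}$

Consider the simpler parametrised integral
$$J(a) = \int_{0}^{1} - 5 t^{a} \, dt = - \frac{5}{a + 1}.$$

Differentiating under the integral sign brings down a factor of $\ln t$:
$$\frac{dJ}{da} = \int_{0}^{1} - 5 t^{a} \log{\left(t \right)} \, dt = \frac{5}{\left(a + 1\right)^{2}}.$$

Repeating twice in total — each differentiation brings down another $\ln t$ — gives
$$\frac{d^{2}J}{da^{2}} = \int_{0}^{1} - 5 t^{a} \log{\left(t \right)}^{2} \, dt = - \frac{10}{\left(a + 1\right)^{3}},$$
and the integrand here is exactly the target integrand, so $I = - \frac{10}{\left(a + 1\right)^{3}}$.

Setting $a = \frac{5}{3}$:
$$I = - \frac{135}{256}.$$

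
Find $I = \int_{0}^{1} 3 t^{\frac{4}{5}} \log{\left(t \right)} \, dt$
$- \frac{25}{27}$

Start from the elementary integral
$$J(a) = \int_{0}^{1} 3 t^{a} \, dt = \frac{3}{a + 1}.$$

Differentiating under the integral sign brings down a factor of $\ln t$:
$$\frac{dJ}{da} = \int_{0}^{1} 3 t^{a} \log{\left(t \right)} \, dt = - \frac{3}{\left(a + 1\right)^{2}}.$$

The integral on the left is $I$, so $I = - \frac{3}{\left(a + 1\right)^{2}}$.

Setting $a = \frac{4}{5}$:
$$I = - \frac{25}{27}.$$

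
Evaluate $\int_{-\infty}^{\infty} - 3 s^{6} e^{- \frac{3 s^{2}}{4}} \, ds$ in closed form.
$- \frac{80 \sqrt{3} \sqrt{\pi}}{9}$

Consider the simpler parametrised integral
$$J(a) = \int_{-\infty}^{\infty} - 3 e^{- a s^{2}} \, ds = - \frac{3 \sqrt{\pi}}{\sqrt{a}}.$$

Differentiating under the integral sign brings down a factor of $(-s^2)$:
$$\frac{dJ}{da} = \int_{-\infty}^{\infty} 3 s^{2} e^{- a s^{2}} \, ds = \frac{3 \sqrt{\pi}}{2 a^{\frac{3}{2}}}.$$

Repeating $3$ times in total — each differentiation brings down another $(-s^2)$ — gives
$$\frac{d^{3}J}{da^{3}} = \int_{-\infty}^{\infty} 3 s^{6} e^{- a s^{2}} \, ds = \frac{45 \sqrt{\pi}}{8 a^{\frac{7}{2}}},$$
and the integrand here is $(-1)^{3}$ times the target integrand, so $I = (-1)^{3}\,\frac{d^{3}J}{da^{3}} = - \frac{45 \sqrt{\pi}}{8 a^{\frac{7}{2}}}$.

Setting $a = \frac{3}{4}$:
$$I = - \frac{80 \sqrt{3} \sqrt{\pi}}{9}.$$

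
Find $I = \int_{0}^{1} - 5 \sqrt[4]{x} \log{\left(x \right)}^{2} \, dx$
$- \frac{128}{25}$

Consider the simpler parametrised integral
$$J(a) = \int_{0}^{1} - 5 x^{a} \, dx = - \frac{5}{a + 1}.$$

Differentiating under the integral sign brings down a factor of $\ln x$:
$$\frac{dJ}{da} = \int_{0}^{1} - 5 x^{a} \log{\left(x \right)} \, dx = \frac{5}{\left(a + 1\right)^{2}}.$$

Repeating twice in total — each differentiation brings down another $\ln x$ — gives
$$\frac{d^{2}J}{da^{2}} = \int_{0}^{1} - 5 x^{a} \log{\left(x \right)}^{2} \, dx = - \frac{10}{\left(a + 1\right)^{3}},$$
and the integrand here is exactly the target integrand, so $I = - \frac{10}{\left(a + 1\right)^{3}}$.

Setting $a = \frac{1}{4}$:
$$I = - \frac{128}{25}.$$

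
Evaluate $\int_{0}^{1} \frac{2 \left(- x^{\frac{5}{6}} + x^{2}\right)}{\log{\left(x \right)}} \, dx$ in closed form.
$\log{\left(\frac{324}{121} \right)}$

Replace the exponent $2$ by a parameter $a$: let $I(a) = \int_{0}^{1} \frac{2 \left(- x^{\frac{5}{6}} + x^{a}\right)}{\log{\left(x \right)}} \, dx$.

Since $\dfrac{\partial}{\partial a}\,x^{a} = x^{a} \ln x$, the $\ln x$ in the denominator cancels and
$$\frac{dI}{da} = \int_{0}^{1} 2 x^{a} \, dx = 2 \left[\frac{x^{a+1}}{a+1}\right]_0^1 = \frac{2}{a + 1}.$$

Integrating with respect to $a$ gives $I(a) = \log{\left(\frac{36 \left(a + 1\right)^{2}}{121} \right)} + C$.

At $a = \frac{5}{6}$ the integrand is identically $0$, so $I(\frac{5}{6}) = 0$. The closed form gives $0$, hence $C = 0$.

Setting $a = 2$:
$$I = \log{\left(\frac{324}{121} \right)}.$$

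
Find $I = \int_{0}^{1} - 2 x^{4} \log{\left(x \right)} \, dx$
$\frac{2}{25}$

Begin with the known integral
$$J(a) = \int_{0}^{1} - 2 x^{a} \, dx = - \frac{2}{a + 1}.$$

Differentiating under the integral sign brings down a factor of $\ln x$:
$$\frac{dJ}{da} = \int_{0}^{1} - 2 x^{a} \log{\left(x \right)} \, dx = \frac{2}{\left(a + 1\right)^{2}}.$$

The integral on the left is $I$, so $I = \frac{2}{\left(a + 1\right)^{2}}$.

Setting $a = 4$:
$$I = \frac{2}{25}.$$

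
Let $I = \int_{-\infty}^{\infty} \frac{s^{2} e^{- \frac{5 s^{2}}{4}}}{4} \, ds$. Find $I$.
$\frac{\sqrt{5} \sqrt{\pi}}{25}$

Begin with the known integral
$$J(a) = \int_{-\infty}^{\infty} \frac{e^{- a s^{2}}}{4} \, ds = \frac{\sqrt{\pi}}{4 \sqrt{a}}.$$

Differentiating under the integral sign brings down a factor of $(-s^2)$:
$$\frac{dJ}{da} = \int_{-\infty}^{\infty} - \frac{s^{2} e^{- a s^{2}}}{4} \, ds = - \frac{\sqrt{\pi}}{8 a^{\frac{3}{2}}}.$$

The integral on the left is $-I$, so $I = \frac{\sqrt{\pi}}{8 a^{\frac{3}{2}}}$.

Setting $a = \frac{5}{4}$:
$$I = \frac{\sqrt{5} \sqrt{\pi}}{25}.$$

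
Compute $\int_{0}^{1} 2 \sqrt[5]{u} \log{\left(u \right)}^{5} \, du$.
$- \frac{78125}{972}$

Consider the simpler parametrised integral
$$J(a) = \int_{0}^{1} 2 u^{a} \, du = \frac{2}{a + 1}.$$

Differentiating under the integral sign brings down a factor of $\ln u$:
$$\frac{dJ}{da} = \int_{0}^{1} 2 u^{a} \log{\left(u \right)} \, du = - \frac{2}{\left(a + 1\right)^{2}}.$$

Repeating $5$ times in total — each differentiation brings down another $\ln u$ — gives
$$\frac{d^{5}J}{da^{5}} = \int_{0}^{1} 2 u^{a} \log{\left(u \right)}^{5} \, du = - \frac{240}{\left(a + 1\right)^{6}},$$
and the integrand here is exactly the target integrand, so $I = - \frac{240}{\left(a + 1\right)^{6}}$.

Setting $a = \frac{1}{5}$:
$$I = - \frac{78125}{972}.$$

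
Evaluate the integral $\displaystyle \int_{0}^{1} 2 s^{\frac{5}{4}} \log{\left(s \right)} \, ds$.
$- \frac{32}{81}$

Begin with the known integral
$$J(a) = \int_{0}^{1} 2 s^{a} \, ds = \frac{2}{a + 1}.$$

Differentiating under the integral sign brings down a factor of $\ln s$:
$$\frac{dJ}{da} = \int_{0}^{1} 2 s^{a} \log{\left(s \right)} \, ds = - \frac{2}{\left(a + 1\right)^{2}}.$$

The integral on the left is $I$, so $I = - \frac{2}{\left(a + 1\right)^{2}}$.

Setting $a = \frac{5}{4}$:
$$I = - \frac{32}{81}.$$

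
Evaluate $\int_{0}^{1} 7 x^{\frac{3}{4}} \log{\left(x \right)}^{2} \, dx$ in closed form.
$\frac{128}{49}$

Consider the simpler parametrised integral
$$J(a) = \int_{0}^{1} 7 x^{a} \, dx = \frac{7}{a + 1}.$$

Differentiating under the integral sign brings down a factor of $\ln x$:
$$\frac{dJ}{da} = \int_{0}^{1} 7 x^{a} \log{\left(x \right)} \, dx = - \frac{7}{\left(a + 1\right)^{2}}.$$

Repeating twice in total — each differentiation brings down another $\ln x$ — gives
$$\frac{d^{2}J}{da^{2}} = \int_{0}^{1} 7 x^{a} \log{\left(x \right)}^{2} \, dx = \frac{14}{\left(a + 1\right)^{3}},$$
and the integrand here is exactly the target integrand, so $I = \frac{14}{\left(a + 1\right)^{3}}$.

Setting $a = \frac{3}{4}$:
$$I = \frac{128}{49}.$$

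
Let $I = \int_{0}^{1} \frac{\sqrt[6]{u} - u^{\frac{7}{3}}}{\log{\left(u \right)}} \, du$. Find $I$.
$\log{\left(\frac{7}{20} \right)}$

Introduce a parameter $a$ in the exponent: let $I(a) = \int_{0}^{1} \frac{- u^{\frac{7}{3}} + u^{a}}{\log{\left(u \right)}} \, du$.

Since $\dfrac{\partial}{\partial a}\,u^{a} = u^{a} \ln u$, the $\ln u$ in the denominator cancels and
$$\frac{dI}{da} = \int_{0}^{1} u^{a} \, du = \left[\frac{u^{a+1}}{a+1}\right]_0^1 = \frac{1}{a + 1}.$$

Integrating with respect to $a$ gives $I(a) = \log{\left(\frac{3 a}{10} + \frac{3}{10} \right)} + C$.

At $a = \frac{7}{3}$ the integrand is identically $0$, so $I(\frac{7}{3}) = 0$. The closed form gives $0$, hence $C = 0$.

Setting $a = \frac{1}{6}$:
$$I = \log{\left(\frac{7}{20} \right)}.$$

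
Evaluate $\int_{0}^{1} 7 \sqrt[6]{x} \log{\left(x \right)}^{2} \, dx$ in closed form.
$\frac{432}{49}$

Consider the simpler parametrised integral
$$J(a) = \int_{0}^{1} 7 x^{a} \, dx = \frac{7}{a + 1}.$$

Differentiating under the integral sign brings down a factor of $\ln x$:
$$\frac{dJ}{da} = \int_{0}^{1} 7 x^{a} \log{\left(x \right)} \, dx = - \frac{7}{\left(a + 1\right)^{2}}.$$

Repeating twice in total — each differentiation brings down another $\ln x$ — gives
$$\frac{d^{2}J}{da^{2}} = \int_{0}^{1} 7 x^{a} \log{\left(x \right)}^{2} \, dx = \frac{14}{\left(a + 1\right)^{3}},$$
and the integrand here is exactly the target integrand, so $I = \frac{14}{\left(a + 1\right)^{3}}$.

Setting $a = \frac{1}{6}$:
$$I = \frac{432}{49}.$$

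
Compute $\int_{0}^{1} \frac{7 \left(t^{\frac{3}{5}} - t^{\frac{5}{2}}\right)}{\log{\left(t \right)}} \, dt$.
$- \log{\left(\frac{64339296875}{268435456} \right)}$

Replace the exponent $\frac{5}{2}$ by a parameter $a$: let $I(a) = \int_{0}^{1} \frac{7 \left(t^{\frac{3}{5}} - t^{a}\right)}{\log{\left(t \right)}} \, dt$.

Since $\dfrac{\partial}{\partial a}\,t^{a} = t^{a} \ln t$, the $\ln t$ in the denominator cancels and
$$\frac{dI}{da} = \int_{0}^{1} -7 t^{a} \, dt = -7 \left[\frac{t^{a+1}}{a+1}\right]_0^1 = - \frac{7}{a + 1}.$$

Integrating with respect to $a$ gives $I(a) = - \log{\left(\frac{78125 \left(a + 1\right)^{7}}{2097152} \right)} + C$.

At $a = \frac{3}{5}$ the integrand is identically $0$, so $I(\frac{3}{5}) = 0$. The closed form gives $0$, hence $C = 0$.

Setting $a = \frac{5}{2}$:
$$I = - \log{\left(\frac{64339296875}{268435456} \right)}.$$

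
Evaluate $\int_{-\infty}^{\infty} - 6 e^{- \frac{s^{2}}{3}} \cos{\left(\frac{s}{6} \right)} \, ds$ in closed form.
$- \frac{6 \sqrt{3} \sqrt{\pi}}{e^{\frac{1}{48}}}$

Treat the cosine frequency as a parameter and define $I(b) = \int_{-\infty}^{\infty} - 6 e^{- \frac{s^{2}}{3}} \cos{\left(b s \right)} \, ds$.

Differentiating under the integral sign,
$$I'(b) = \int_{-\infty}^{\infty} 6 s e^{- \frac{s^{2}}{3}} \sin{\left(b s \right)} \, ds.$$

Integrate $\int_{-\infty}^{\infty} s \sin(b s)\, e^{- \frac{s^{2}}{3}}\, ds$ by parts with $u = \sin(b s)$ and $dv = s\, e^{- \frac{s^{2}}{3}}\, ds$, giving $v = - \frac{3 e^{- \frac{s^{2}}{3}}}{2}$. The boundary term vanishes and
$$\int_{-\infty}^{\infty} s \sin(b s)\, e^{- \frac{s^{2}}{3}}\, ds = \frac{3 b}{2} \int_{-\infty}^{\infty} \cos(b s)\, e^{- \frac{s^{2}}{3}}\, ds,$$
so $I'(b) = - \frac{3 b}{2}\, I(b)$.

This is a separable first-order ODE; solving with the initial condition $I(0) = \int_{-\infty}^{\infty} - 6 e^{- \frac{s^{2}}{3}}\,ds = - 6 \sqrt{3} \sqrt{\pi}$ gives
$$I(b) = - 6 \sqrt{3} \sqrt{\pi} e^{- \frac{3 b^{2}}{4}}.$$

Setting $b = \frac{1}{6}$:
$$I = - \frac{6 \sqrt{3} \sqrt{\pi}}{e^{\frac{1}{48}}}.$$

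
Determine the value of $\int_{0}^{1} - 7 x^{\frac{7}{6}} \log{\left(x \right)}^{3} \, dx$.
$\frac{54432}{28561}$

Start from the elementary integral
$$J(a) = \int_{0}^{1} - 7 x^{a} \, dx = - \frac{7}{a + 1}.$$

Differentiating under the integral sign brings down a factor of $\ln x$:
$$\frac{dJ}{da} = \int_{0}^{1} - 7 x^{a} \log{\left(x \right)} \, dx = \frac{7}{\left(a + 1\right)^{2}}.$$

Repeating $3$ times in total — each differentiation brings down another $\ln x$ — gives
$$\frac{d^{3}J}{da^{3}} = \int_{0}^{1} - 7 x^{a} \log{\left(x \right)}^{3} \, dx = \frac{42}{\left(a + 1\right)^{4}},$$
and the integrand here is exactly the target integrand, so $I = \frac{42}{\left(a + 1\right)^{4}}$.

Setting $a = \frac{7}{6}$:
$$I = \frac{54432}{28561}.$$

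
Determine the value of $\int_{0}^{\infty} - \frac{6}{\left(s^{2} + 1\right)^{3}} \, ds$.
$- \frac{9 \pi}{8}$

Recall the elementary integral
$$J(a) = \int_{0}^{\infty} - \frac{6}{a^{2} + s^{2}} \, ds = - \frac{3 \pi}{a}.$$

Differentiating under the integral sign with respect to $a$,
$$\frac{dJ}{da} = \int_{0}^{\infty} \frac{12 a}{\left(a^{2} + s^{2}\right)^{2}} \, ds = \frac{3 \pi}{a^{2}},$$
so $\int_{0}^{\infty} - \frac{6}{\left(a^{2} + s^{2}\right)^{2}} \, ds = - \frac{3 \pi}{2 a^{3}}$.

Repeating — each differentiation of $1/(s^2+a^2)^j$ produces $-2ja/(s^2+a^2)^{j+1}$ — and dividing through by $-2ja$ at each step yields, after $2$ differentiations in total,
$$\int_{0}^{\infty} - \frac{6}{\left(a^{2} + s^{2}\right)^{3}} \, ds = - \frac{9 \pi}{8 a^{5}}.$$

Setting $a = 1$:
$$I = - \frac{9 \pi}{8}.$$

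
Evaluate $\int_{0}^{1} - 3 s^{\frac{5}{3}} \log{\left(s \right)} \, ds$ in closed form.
$\frac{27}{64}$

Start from the elementary integral
$$J(a) = \int_{0}^{1} - 3 s^{a} \, ds = - \frac{3}{a + 1}.$$

Differentiating under the integral sign brings down a factor of $\ln s$:
$$\frac{dJ}{da} = \int_{0}^{1} - 3 s^{a} \log{\left(s \right)} \, ds = \frac{3}{\left(a + 1\right)^{2}}.$$

The integral on the left is $I$, so $I = \frac{3}{\left(a + 1\right)^{2}}$.

Setting $a = \frac{5}{3}$:
$$I = \frac{27}{64}.$$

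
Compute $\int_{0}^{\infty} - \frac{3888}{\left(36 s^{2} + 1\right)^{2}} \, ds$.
$- 162 \pi$

Start from the standard arctangent integral
$$J(a) = \int_{0}^{\infty} - \frac{3}{a^{2} + s^{2}} \, ds = - \frac{3 \pi}{2 a}.$$

Differentiating under the integral sign with respect to $a$,
$$\frac{dJ}{da} = \int_{0}^{\infty} \frac{6 a}{\left(a^{2} + s^{2}\right)^{2}} \, ds = \frac{3 \pi}{2 a^{2}},$$
so $\int_{0}^{\infty} - \frac{3}{\left(a^{2} + s^{2}\right)^{2}} \, ds = - \frac{3 \pi}{4 a^{3}}$.

Setting $a = \frac{1}{6}$:
$$I = - 162 \pi.$$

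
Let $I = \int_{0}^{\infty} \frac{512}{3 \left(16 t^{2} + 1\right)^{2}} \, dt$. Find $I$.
$\frac{32 \pi}{3}$

Recall the elementary integral
$$J(a) = \int_{0}^{\infty} \frac{2}{3 \left(a^{2} + t^{2}\right)} \, dt = \frac{\pi}{3 a}.$$

Differentiating under the integral sign with respect to $a$,
$$\frac{dJ}{da} = \int_{0}^{\infty} - \frac{4 a}{3 \left(a^{2} + t^{2}\right)^{2}} \, dt = - \frac{\pi}{3 a^{2}},$$
so $\int_{0}^{\infty} \frac{2}{3 \left(a^{2} + t^{2}\right)^{2}} \, dt = \frac{\pi}{6 a^{3}}$.

Setting $a = \frac{1}{4}$:
$$I = \frac{32 \pi}{3}.$$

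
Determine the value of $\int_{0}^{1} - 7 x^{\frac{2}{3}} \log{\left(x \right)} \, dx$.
$\frac{63}{25}$

Consider the simpler parametrised integral
$$J(a) = \int_{0}^{1} - 7 x^{a} \, dx = - \frac{7}{a + 1}.$$

Differentiating under the integral sign brings down a factor of $\ln x$:
$$\frac{dJ}{da} = \int_{0}^{1} - 7 x^{a} \log{\left(x \right)} \, dx = \frac{7}{\left(a + 1\right)^{2}}.$$

The integral on the left is $I$, so $I = \frac{7}{\left(a + 1\right)^{2}}$.

Setting $a = \frac{2}{3}$:
$$I = \frac{63}{25}.$$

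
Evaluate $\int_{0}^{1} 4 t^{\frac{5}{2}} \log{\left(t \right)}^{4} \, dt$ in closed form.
$\frac{3072}{16807}$

Start from the elementary integral
$$J(a) = \int_{0}^{1} 4 t^{a} \, dt = \frac{4}{a + 1}.$$

Differentiating under the integral sign brings down a factor of $\ln t$:
$$\frac{dJ}{da} = \int_{0}^{1} 4 t^{a} \log{\left(t \right)} \, dt = - \frac{4}{\left(a + 1\right)^{2}}.$$

Repeating $4$ times in total — each differentiation brings down another $\ln t$ — gives
$$\frac{d^{4}J}{da^{4}} = \int_{0}^{1} 4 t^{a} \log{\left(t \right)}^{4} \, dt = \frac{96}{\left(a + 1\right)^{5}},$$
and the integrand here is exactly the target integrand, so $I = \frac{96}{\left(a + 1\right)^{5}}$.

Setting $a = \frac{5}{2}$:
$$I = \frac{3072}{16807}.$$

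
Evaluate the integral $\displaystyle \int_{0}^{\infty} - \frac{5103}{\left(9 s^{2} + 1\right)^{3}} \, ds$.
$- \frac{5103 \pi}{16}$

Start from the standard arctangent integral
$$J(a) = \int_{0}^{\infty} - \frac{7}{a^{2} + s^{2}} \, ds = - \frac{7 \pi}{2 a}.$$

Differentiating under the integral sign with respect to $a$,
$$\frac{dJ}{da} = \int_{0}^{\infty} \frac{14 a}{\left(a^{2} + s^{2}\right)^{2}} \, ds = \frac{7 \pi}{2 a^{2}},$$
so $\int_{0}^{\infty} - \frac{7}{\left(a^{2} + s^{2}\right)^{2}} \, ds = - \frac{7 \pi}{4 a^{3}}$.

Repeating — each differentiation of $1/(s^2+a^2)^j$ produces $-2ja/(s^2+a^2)^{j+1}$ — and dividing through by $-2ja$ at each step yields, after $2$ differentiations in total,
$$\int_{0}^{\infty} - \frac{7}{\left(a^{2} + s^{2}\right)^{3}} \, ds = - \frac{21 \pi}{16 a^{5}}.$$

Setting $a = \frac{1}{3}$:
$$I = - \frac{5103 \pi}{16}.$$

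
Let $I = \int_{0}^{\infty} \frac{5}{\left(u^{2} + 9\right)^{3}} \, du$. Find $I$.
$\frac{5 \pi}{1296}$

Start from the standard arctangent integral
$$J(a) = \int_{0}^{\infty} \frac{5}{a^{2} + u^{2}} \, du = \frac{5 \pi}{2 a}.$$

Differentiating under the integral sign with respect to $a$,
$$\frac{dJ}{da} = \int_{0}^{\infty} - \frac{10 a}{\left(a^{2} + u^{2}\right)^{2}} \, du = - \frac{5 \pi}{2 a^{2}},$$
so $\int_{0}^{\infty} \frac{5}{\left(a^{2} + u^{2}\right)^{2}} \, du = \frac{5 \pi}{4 a^{3}}$.

Repeating — each differentiation of $1/(u^2+a^2)^j$ produces $-2ja/(u^2+a^2)^{j+1}$ — and dividing through by $-2ja$ at each step yields, after $2$ differentiations in total,
$$\int_{0}^{\infty} \frac{5}{\left(a^{2} + u^{2}\right)^{3}} \, du = \frac{15 \pi}{16 a^{5}}.$$

Setting $a = 3$:
$$I = \frac{5 \pi}{1296}.$$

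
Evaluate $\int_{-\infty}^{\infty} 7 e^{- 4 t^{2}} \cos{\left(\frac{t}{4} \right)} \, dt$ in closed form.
$\frac{7 \sqrt{\pi}}{2 e^{\frac{1}{256}}}$

Define $I(b) = \int_{-\infty}^{\infty} 7 e^{- 4 t^{2}} \cos{\left(b t \right)} \, dt$.

Differentiating under the integral sign,
$$I'(b) = \int_{-\infty}^{\infty} - 7 t e^{- 4 t^{2}} \sin{\left(b t \right)} \, dt.$$

Integrate $\int_{-\infty}^{\infty} t \sin(b t)\, e^{- 4 t^{2}}\, dt$ by parts with $u = \sin(b t)$ and $dv = t\, e^{- 4 t^{2}}\, dt$, giving $v = - \frac{e^{- 4 t^{2}}}{8}$. The boundary term vanishes and
$$\int_{-\infty}^{\infty} t \sin(b t)\, e^{- 4 t^{2}}\, dt = \frac{b}{8} \int_{-\infty}^{\infty} \cos(b t)\, e^{- 4 t^{2}}\, dt,$$
so $I'(b) = - \frac{b}{8}\, I(b)$.

This is a separable first-order ODE; solving with the initial condition $I(0) = \int_{-\infty}^{\infty} 7 e^{- 4 t^{2}}\,dt = \frac{7 \sqrt{\pi}}{2}$ gives
$$I(b) = \frac{7 \sqrt{\pi} e^{- \frac{b^{2}}{16}}}{2}.$$

Setting $b = \frac{1}{4}$:
$$I = \frac{7 \sqrt{\pi}}{2 e^{\frac{1}{256}}}.$$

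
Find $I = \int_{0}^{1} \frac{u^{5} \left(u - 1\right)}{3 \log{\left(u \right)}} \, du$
$- \frac{\log{\left(6 \right)}}{3} + \frac{\log{\left(7 \right)}}{3}$

Replace the exponent $5$ by a parameter $a$: let $I(a) = \int_{0}^{1} \frac{u^{6} - u^{a}}{3 \log{\left(u \right)}} \, du$.

Since $\dfrac{\partial}{\partial a}\,u^{a} = u^{a} \ln u$, the $\ln u$ in the denominator cancels and
$$\frac{dI}{da} = \int_{0}^{1} - \frac{1}{3} u^{a} \, du = - \frac{1}{3} \left[\frac{u^{a+1}}{a+1}\right]_0^1 = - \frac{1}{3 a + 3}.$$

Integrating with respect to $a$ gives $I(a) = - \frac{\log{\left(a + 1 \right)}}{3} + \frac{\log{\left(7 \right)}}{3} + C$.

At $a = 6$ the integrand is identically $0$, so $I(6) = 0$. The closed form gives $0$, hence $C = 0$.

Setting $a = 5$:
$$I = - \frac{\log{\left(6 \right)}}{3} + \frac{\log{\left(7 \right)}}{3}.$$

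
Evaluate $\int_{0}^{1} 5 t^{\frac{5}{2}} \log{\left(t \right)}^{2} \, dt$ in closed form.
$\frac{80}{343}$

Start from the elementary integral
$$J(a) = \int_{0}^{1} 5 t^{a} \, dt = \frac{5}{a + 1}.$$

Differentiating under the integral sign brings down a factor of $\ln t$:
$$\frac{dJ}{da} = \int_{0}^{1} 5 t^{a} \log{\left(t \right)} \, dt = - \frac{5}{\left(a + 1\right)^{2}}.$$

Repeating twice in total — each differentiation brings down another $\ln t$ — gives
$$\frac{d^{2}J}{da^{2}} = \int_{0}^{1} 5 t^{a} \log{\left(t \right)}^{2} \, dt = \frac{10}{\left(a + 1\right)^{3}},$$
and the integrand here is exactly the target integrand, so $I = \frac{10}{\left(a + 1\right)^{3}}$.

Setting $a = \frac{5}{2}$:
$$I = \frac{80}{343}.$$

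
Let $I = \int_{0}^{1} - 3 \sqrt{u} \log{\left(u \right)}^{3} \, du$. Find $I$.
$\frac{32}{9}$

Start from the elementary integral
$$J(a) = \int_{0}^{1} - 3 u^{a} \, du = - \frac{3}{a + 1}.$$

Differentiating under the integral sign brings down a factor of $\ln u$:
$$\frac{dJ}{da} = \int_{0}^{1} - 3 u^{a} \log{\left(u \right)} \, du = \frac{3}{\left(a + 1\right)^{2}}.$$

Repeating $3$ times in total — each differentiation brings down another $\ln u$ — gives
$$\frac{d^{3}J}{da^{3}} = \int_{0}^{1} - 3 u^{a} \log{\left(u \right)}^{3} \, du = \frac{18}{\left(a + 1\right)^{4}},$$
and the integrand here is exactly the target integrand, so $I = \frac{18}{\left(a + 1\right)^{4}}$.

Setting $a = \frac{1}{2}$:
$$I = \frac{32}{9}.$$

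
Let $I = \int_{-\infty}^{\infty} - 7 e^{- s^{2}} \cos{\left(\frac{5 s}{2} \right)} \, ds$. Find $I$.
$- \frac{7 \sqrt{\pi}}{e^{\frac{25}{16}}}$

Let $b$ denote the cosine frequency and define $I(b) = \int_{-\infty}^{\infty} - 7 e^{- s^{2}} \cos{\left(b s \right)} \, ds$.

Differentiating under the integral sign,
$$I'(b) = \int_{-\infty}^{\infty} 7 s e^{- s^{2}} \sin{\left(b s \right)} \, ds.$$

Integrate $\int_{-\infty}^{\infty} s \sin(b s)\, e^{- s^{2}}\, ds$ by parts with $u = \sin(b s)$ and $dv = s\, e^{- s^{2}}\, ds$, giving $v = - \frac{e^{- s^{2}}}{2}$. The boundary term vanishes and
$$\int_{-\infty}^{\infty} s \sin(b s)\, e^{- s^{2}}\, ds = \frac{b}{2} \int_{-\infty}^{\infty} \cos(b s)\, e^{- s^{2}}\, ds,$$
so $I'(b) = - \frac{b}{2}\, I(b)$.

This is a separable first-order ODE; solving with the initial condition $I(0) = \int_{-\infty}^{\infty} - 7 e^{- s^{2}}\,ds = - 7 \sqrt{\pi}$ gives
$$I(b) = - 7 \sqrt{\pi} e^{- \frac{b^{2}}{4}}.$$

Setting $b = \frac{5}{2}$:
$$I = - \frac{7 \sqrt{\pi}}{e^{\frac{25}{16}}}.$$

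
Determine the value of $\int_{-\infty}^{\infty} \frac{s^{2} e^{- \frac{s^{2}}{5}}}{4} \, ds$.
$\frac{5 \sqrt{5} \sqrt{\pi}}{8}$

Consider the simpler parametrised integral
$$J(a) = \int_{-\infty}^{\infty} \frac{e^{- a s^{2}}}{4} \, ds = \frac{\sqrt{\pi}}{4 \sqrt{a}}.$$

Differentiating under the integral sign brings down a factor of $(-s^2)$:
$$\frac{dJ}{da} = \int_{-\infty}^{\infty} - \frac{s^{2} e^{- a s^{2}}}{4} \, ds = - \frac{\sqrt{\pi}}{8 a^{\frac{3}{2}}}.$$

The integral on the left is $-I$, so $I = \frac{\sqrt{\pi}}{8 a^{\frac{3}{2}}}$.

Setting $a = \frac{1}{5}$:
$$I = \frac{5 \sqrt{5} \sqrt{\pi}}{8}.$$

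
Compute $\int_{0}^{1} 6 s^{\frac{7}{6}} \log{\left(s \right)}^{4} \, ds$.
$\frac{1119744}{371293}$

Consider the simpler parametrised integral
$$J(a) = \int_{0}^{1} 6 s^{a} \, ds = \frac{6}{a + 1}.$$

Differentiating under the integral sign brings down a factor of $\ln s$:
$$\frac{dJ}{da} = \int_{0}^{1} 6 s^{a} \log{\left(s \right)} \, ds = - \frac{6}{\left(a + 1\right)^{2}}.$$

Repeating $4$ times in total — each differentiation brings down another $\ln s$ — gives
$$\frac{d^{4}J}{da^{4}} = \int_{0}^{1} 6 s^{a} \log{\left(s \right)}^{4} \, ds = \frac{144}{\left(a + 1\right)^{5}},$$
and the integrand here is exactly the target integrand, so $I = \frac{144}{\left(a + 1\right)^{5}}$.

Setting $a = \frac{7}{6}$:
$$I = \frac{1119744}{371293}.$$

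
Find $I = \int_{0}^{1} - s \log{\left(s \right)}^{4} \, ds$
$- \frac{3}{4}$

Start from the elementary integral
$$J(a) = \int_{0}^{1} - s^{a} \, ds = - \frac{1}{a + 1}.$$

Differentiating under the integral sign brings down a factor of $\ln s$:
$$\frac{dJ}{da} = \int_{0}^{1} - s^{a} \log{\left(s \right)} \, ds = \frac{1}{\left(a + 1\right)^{2}}.$$

Repeating $4$ times in total — each differentiation brings down another $\ln s$ — gives
$$\frac{d^{4}J}{da^{4}} = \int_{0}^{1} - s^{a} \log{\left(s \right)}^{4} \, ds = - \frac{24}{\left(a + 1\right)^{5}},$$
and the integrand here is exactly the target integrand, so $I = - \frac{24}{\left(a + 1\right)^{5}}$.

Setting $a = 1$:
$$I = - \frac{3}{4}.$$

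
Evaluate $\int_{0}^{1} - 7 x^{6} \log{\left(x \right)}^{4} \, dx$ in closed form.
$- \frac{24}{2401}$

Start from the elementary integral
$$J(a) = \int_{0}^{1} - 7 x^{a} \, dx = - \frac{7}{a + 1}.$$

Differentiating under the integral sign brings down a factor of $\ln x$:
$$\frac{dJ}{da} = \int_{0}^{1} - 7 x^{a} \log{\left(x \right)} \, dx = \frac{7}{\left(a + 1\right)^{2}}.$$

Repeating $4$ times in total — each differentiation brings down another $\ln x$ — gives
$$\frac{d^{4}J}{da^{4}} = \int_{0}^{1} - 7 x^{a} \log{\left(x \right)}^{4} \, dx = - \frac{168}{\left(a + 1\right)^{5}},$$
and the integrand here is exactly the target integrand, so $I = - \frac{168}{\left(a + 1\right)^{5}}$.

Setting $a = 6$:
$$I = - \frac{24}{2401}.$$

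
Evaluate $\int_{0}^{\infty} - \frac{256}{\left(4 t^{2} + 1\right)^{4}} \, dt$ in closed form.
$- 20 \pi$

Begin with the known result
$$J(a) = \int_{0}^{\infty} - \frac{1}{a^{2} + t^{2}} \, dt = - \frac{\pi}{2 a}.$$

Differentiating under the integral sign with respect to $a$,
$$\frac{dJ}{da} = \int_{0}^{\infty} \frac{2 a}{\left(a^{2} + t^{2}\right)^{2}} \, dt = \frac{\pi}{2 a^{2}},$$
so $\int_{0}^{\infty} - \frac{1}{\left(a^{2} + t^{2}\right)^{2}} \, dt = - \frac{\pi}{4 a^{3}}$.

Repeating — each differentiation of $1/(t^2+a^2)^j$ produces $-2ja/(t^2+a^2)^{j+1}$ — and dividing through by $-2ja$ at each step yields, after $3$ differentiations in total,
$$\int_{0}^{\infty} - \frac{1}{\left(a^{2} + t^{2}\right)^{4}} \, dt = - \frac{5 \pi}{32 a^{7}}.$$

Setting $a = \frac{1}{2}$:
$$I = - 20 \pi.$$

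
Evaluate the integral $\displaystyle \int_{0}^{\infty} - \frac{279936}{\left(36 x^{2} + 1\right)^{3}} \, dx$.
$- 8748 \pi$

Start from the standard arctangent integral
$$J(a) = \int_{0}^{\infty} - \frac{6}{a^{2} + x^{2}} \, dx = - \frac{3 \pi}{a}.$$

Differentiating under the integral sign with respect to $a$,
$$\frac{dJ}{da} = \int_{0}^{\infty} \frac{12 a}{\left(a^{2} + x^{2}\right)^{2}} \, dx = \frac{3 \pi}{a^{2}},$$
so $\int_{0}^{\infty} - \frac{6}{\left(a^{2} + x^{2}\right)^{2}} \, dx = - \frac{3 \pi}{2 a^{3}}$.

Repeating — each differentiation of $1/(x^2+a^2)^j$ produces $-2ja/(x^2+a^2)^{j+1}$ — and dividing through by $-2ja$ at each step yields, after $2$ differentiations in total,
$$\int_{0}^{\infty} - \frac{6}{\left(a^{2} + x^{2}\right)^{3}} \, dx = - \frac{9 \pi}{8 a^{5}}.$$

Setting $a = \frac{1}{6}$:
$$I = - 8748 \pi.$$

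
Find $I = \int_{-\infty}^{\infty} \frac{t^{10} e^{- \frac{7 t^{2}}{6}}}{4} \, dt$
$\frac{32805 \sqrt{42} \sqrt{\pi}}{67228}$

Start from the elementary integral
$$J(a) = \int_{-\infty}^{\infty} \frac{e^{- a t^{2}}}{4} \, dt = \frac{\sqrt{\pi}}{4 \sqrt{a}}.$$

Differentiating under the integral sign brings down a factor of $(-t^2)$:
$$\frac{dJ}{da} = \int_{-\infty}^{\infty} - \frac{t^{2} e^{- a t^{2}}}{4} \, dt = - \frac{\sqrt{\pi}}{8 a^{\frac{3}{2}}}.$$

Repeating $5$ times in total — each differentiation brings down another $(-t^2)$ — gives
$$\frac{d^{5}J}{da^{5}} = \int_{-\infty}^{\infty} - \frac{t^{10} e^{- a t^{2}}}{4} \, dt = - \frac{945 \sqrt{\pi}}{128 a^{\frac{11}{2}}},$$
and the integrand here is $(-1)^{5}$ times the target integrand, so $I = (-1)^{5}\,\frac{d^{5}J}{da^{5}} = \frac{945 \sqrt{\pi}}{128 a^{\frac{11}{2}}}$.

Setting $a = \frac{7}{6}$:
$$I = \frac{32805 \sqrt{42} \sqrt{\pi}}{67228}.$$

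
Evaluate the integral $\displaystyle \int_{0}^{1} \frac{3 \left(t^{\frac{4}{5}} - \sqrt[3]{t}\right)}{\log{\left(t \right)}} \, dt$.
$\log{\left(\frac{19683}{8000} \right)}$

Replace the exponent $\frac{4}{5}$ by a parameter $a$: let $I(a) = \int_{0}^{1} \frac{3 \left(- \sqrt[3]{t} + t^{a}\right)}{\log{\left(t \right)}} \, dt$.

Since $\dfrac{\partial}{\partial a}\,t^{a} = t^{a} \ln t$, the $\ln t$ in the denominator cancels and
$$\frac{dI}{da} = \int_{0}^{1} 3 t^{a} \, dt = 3 \left[\frac{t^{a+1}}{a+1}\right]_0^1 = \frac{3}{a + 1}.$$

Integrating with respect to $a$ gives $I(a) = \log{\left(\frac{27 \left(a + 1\right)^{3}}{64} \right)} + C$.

At $a = \frac{1}{3}$ the integrand is identically $0$, so $I(\frac{1}{3}) = 0$. The closed form gives $0$, hence $C = 0$.

Setting $a = \frac{4}{5}$:
$$I = \log{\left(\frac{19683}{8000} \right)}.$$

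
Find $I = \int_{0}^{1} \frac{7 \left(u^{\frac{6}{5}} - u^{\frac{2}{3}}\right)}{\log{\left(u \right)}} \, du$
$- \log{\left(\frac{6103515625}{42618442977} \right)}$

Introduce a parameter $a$ in the exponent: let $I(a) = \int_{0}^{1} \frac{7 \left(u^{\frac{6}{5}} - u^{a}\right)}{\log{\left(u \right)}} \, du$.

Since $\dfrac{\partial}{\partial a}\,u^{a} = u^{a} \ln u$, the $\ln u$ in the denominator cancels and
$$\frac{dI}{da} = \int_{0}^{1} -7 u^{a} \, du = -7 \left[\frac{u^{a+1}}{a+1}\right]_0^1 = - \frac{7}{a + 1}.$$

Integrating with respect to $a$ gives $I(a) = - \log{\left(\frac{78125 \left(a + 1\right)^{7}}{19487171} \right)} + C$.

At $a = \frac{6}{5}$ the integrand is identically $0$, so $I(\frac{6}{5}) = 0$. The closed form gives $0$, hence $C = 0$.

Setting $a = \frac{2}{3}$:
$$I = - \log{\left(\frac{6103515625}{42618442977} \right)}.$$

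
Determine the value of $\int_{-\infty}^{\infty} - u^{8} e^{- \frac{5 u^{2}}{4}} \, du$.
$- \frac{672 \sqrt{5} \sqrt{\pi}}{625}$

Consider the simpler parametrised integral
$$J(a) = \int_{-\infty}^{\infty} - e^{- a u^{2}} \, du = - \frac{\sqrt{\pi}}{\sqrt{a}}.$$

Differentiating under the integral sign brings down a factor of $(-u^2)$:
$$\frac{dJ}{da} = \int_{-\infty}^{\infty} u^{2} e^{- a u^{2}} \, du = \frac{\sqrt{\pi}}{2 a^{\frac{3}{2}}}.$$

Repeating $4$ times in total — each differentiation brings down another $(-u^2)$ — gives
$$\frac{d^{4}J}{da^{4}} = \int_{-\infty}^{\infty} - u^{8} e^{- a u^{2}} \, du = - \frac{105 \sqrt{\pi}}{16 a^{\frac{9}{2}}},$$
and the integrand here is exactly the target integrand, so $I = - \frac{105 \sqrt{\pi}}{16 a^{\frac{9}{2}}}$.

Setting $a = \frac{5}{4}$:
$$I = - \frac{672 \sqrt{5} \sqrt{\pi}}{625}.$$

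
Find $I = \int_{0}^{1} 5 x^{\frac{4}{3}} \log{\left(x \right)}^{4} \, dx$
$\frac{29160}{16807}$

Start from the elementary integral
$$J(a) = \int_{0}^{1} 5 x^{a} \, dx = \frac{5}{a + 1}.$$

Differentiating under the integral sign brings down a factor of $\ln x$:
$$\frac{dJ}{da} = \int_{0}^{1} 5 x^{a} \log{\left(x \right)} \, dx = - \frac{5}{\left(a + 1\right)^{2}}.$$

Repeating $4$ times in total — each differentiation brings down another $\ln x$ — gives
$$\frac{d^{4}J}{da^{4}} = \int_{0}^{1} 5 x^{a} \log{\left(x \right)}^{4} \, dx = \frac{120}{\left(a + 1\right)^{5}},$$
and the integrand here is exactly the target integrand, so $I = \frac{120}{\left(a + 1\right)^{5}}$.

Setting $a = \frac{4}{3}$:
$$I = \frac{29160}{16807}.$$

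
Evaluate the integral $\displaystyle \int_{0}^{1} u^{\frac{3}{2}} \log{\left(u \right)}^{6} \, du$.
$\frac{18432}{15625}$

Start from the elementary integral
$$J(a) = \int_{0}^{1} u^{a} \, du = \frac{1}{a + 1}.$$

Differentiating under the integral sign brings down a factor of $\ln u$:
$$\frac{dJ}{da} = \int_{0}^{1} u^{a} \log{\left(u \right)} \, du = - \frac{1}{\left(a + 1\right)^{2}}.$$

Repeating $6$ times in total — each differentiation brings down another $\ln u$ — gives
$$\frac{d^{6}J}{da^{6}} = \int_{0}^{1} u^{a} \log{\left(u \right)}^{6} \, du = \frac{720}{\left(a + 1\right)^{7}},$$
and the integrand here is exactly the target integrand, so $I = \frac{720}{\left(a + 1\right)^{7}}$.

Setting $a = \frac{3}{2}$:
$$I = \frac{18432}{15625}.$$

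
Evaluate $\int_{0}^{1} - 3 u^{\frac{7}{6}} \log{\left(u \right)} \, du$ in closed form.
$\frac{108}{169}$

Start from the elementary integral
$$J(a) = \int_{0}^{1} - 3 u^{a} \, du = - \frac{3}{a + 1}.$$

Differentiating under the integral sign brings down a factor of $\ln u$:
$$\frac{dJ}{da} = \int_{0}^{1} - 3 u^{a} \log{\left(u \right)} \, du = \frac{3}{\left(a + 1\right)^{2}}.$$

The integral on the left is $I$, so $I = \frac{3}{\left(a + 1\right)^{2}}$.

Setting $a = \frac{7}{6}$:
$$I = \frac{108}{169}.$$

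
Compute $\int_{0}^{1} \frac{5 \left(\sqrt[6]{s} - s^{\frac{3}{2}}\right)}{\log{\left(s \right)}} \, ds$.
$- \log{\left(\frac{759375}{16807} \right)}$

Consider the one-parameter family: let $I(a) = \int_{0}^{1} \frac{5 \left(\sqrt[6]{s} - s^{a}\right)}{\log{\left(s \right)}} \, ds$.

Since $\dfrac{\partial}{\partial a}\,s^{a} = s^{a} \ln s$, the $\ln s$ in the denominator cancels and
$$\frac{dI}{da} = \int_{0}^{1} -5 s^{a} \, ds = -5 \left[\frac{s^{a+1}}{a+1}\right]_0^1 = - \frac{5}{a + 1}.$$

Integrating with respect to $a$ gives $I(a) = - \log{\left(\frac{7776 \left(a + 1\right)^{5}}{16807} \right)} + C$.

At $a = \frac{1}{6}$ the integrand is identically $0$, so $I(\frac{1}{6}) = 0$. The closed form gives $0$, hence $C = 0$.

Setting $a = \frac{3}{2}$:
$$I = - \log{\left(\frac{759375}{16807} \right)}.$$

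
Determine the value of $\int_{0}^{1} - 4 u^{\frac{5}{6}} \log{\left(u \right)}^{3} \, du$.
$\frac{31104}{14641}$

Start from the elementary integral
$$J(a) = \int_{0}^{1} - 4 u^{a} \, du = - \frac{4}{a + 1}.$$

Differentiating under the integral sign brings down a factor of $\ln u$:
$$\frac{dJ}{da} = \int_{0}^{1} - 4 u^{a} \log{\left(u \right)} \, du = \frac{4}{\left(a + 1\right)^{2}}.$$

Repeating $3$ times in total — each differentiation brings down another $\ln u$ — gives
$$\frac{d^{3}J}{da^{3}} = \int_{0}^{1} - 4 u^{a} \log{\left(u \right)}^{3} \, du = \frac{24}{\left(a + 1\right)^{4}},$$
and the integrand here is exactly the target integrand, so $I = \frac{24}{\left(a + 1\right)^{4}}$.

Setting $a = \frac{5}{6}$:
$$I = \frac{31104}{14641}.$$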